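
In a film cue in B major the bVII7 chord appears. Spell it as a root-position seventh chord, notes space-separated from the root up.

A C# E G

bVII7 is built on the lowered scale degree 7. In B major degree 7 is A#; lowered it becomes A. In B minor the chord on A is A–C#–E–G.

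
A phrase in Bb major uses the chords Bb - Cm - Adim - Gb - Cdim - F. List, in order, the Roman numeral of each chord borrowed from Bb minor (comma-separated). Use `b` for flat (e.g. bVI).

bVI, ii°

In Bb major the diatonic chords are Bb, Cm, Dm, Eb, F, Gm, Adim. Bb, Cm, Adim and F are all diatonic. Gb (Gb–Bb–Db) is not: scale degree 6 in Bb major carries Gm (vi). In Bb minor the chord on that degree is Gb, so here it functions as bVI, borrowed from the parallel minor. But Cdim (C–Eb–Gb) is foreign: the diatonic ii on degree 2 is Cm, whereas Cdim comes from Bb minor. It is labeled ii°.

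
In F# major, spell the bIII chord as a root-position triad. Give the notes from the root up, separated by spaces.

Scale degree 3 in F# major is A#. bIII uses the lowered form, A, taken from F# minor. Building the major chord from the parallel minor on A: A–C#–E.

A C# E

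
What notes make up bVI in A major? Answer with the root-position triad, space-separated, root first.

F A C

Scale degree 6 in A major is F#. bVI uses the lowered form, F, taken from A minor. In A minor the chord on F is F–A–C.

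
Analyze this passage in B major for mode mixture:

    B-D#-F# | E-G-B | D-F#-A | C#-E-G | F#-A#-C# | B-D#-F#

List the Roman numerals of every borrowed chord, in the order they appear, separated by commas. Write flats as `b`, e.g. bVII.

iv, bIII, ii°

The diatonic triads in B major are B, C#m, D#m, E, F#, G#m, A#dim. B–D#–F# = B and F#–A#–C# = F# are both diatonic. E–G–B is not: scale degree 4 in B major carries E (IV). In B minor the chord on that degree is Em, so here it functions as iv, borrowed from the parallel minor. D–F#–A doesn't fit — on degree 3 B major would have D#m (iii). D is the degree-3 chord of B minor, so it is the borrowed bIII. But C#–E–G is foreign: the diatonic ii on degree 2 is C#m, whereas C#dim comes from B minor. It is labeled ii°.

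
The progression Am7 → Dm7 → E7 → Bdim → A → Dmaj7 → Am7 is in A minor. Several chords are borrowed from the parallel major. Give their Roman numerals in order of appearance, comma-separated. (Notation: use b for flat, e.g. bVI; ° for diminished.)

I, IVmaj7

The diatonic triads in A minor (with V from harmonic minor) are Am, Bdim, C, Dm, E, F, G. Am7, Dm7, E7 and Bdim all belong to that set. But A (A–C#–E) is foreign: the diatonic i on degree 1 is Am, whereas A comes from A major. It is labeled I. But Dmaj7 (D–F#–A–C#) is foreign: the diatonic iv on degree 4 is Dm, whereas Dmaj7 comes from A major. It is labeled IVmaj7.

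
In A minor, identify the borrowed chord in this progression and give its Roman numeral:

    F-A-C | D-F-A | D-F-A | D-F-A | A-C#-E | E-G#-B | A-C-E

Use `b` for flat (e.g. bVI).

A minor has the diatonic set Am, Bdim, C, Dm, E, F, G (with V from harmonic minor). Of the given chords, F–A–C = F, D–F–A = Dm, E–G#–B = E and A–C–E = Am are diatonic. A–C#–E is not: scale degree 1 in A minor carries Am (i). In A major the chord on that degree is A, so here it functions as I, borrowed from the parallel major.

I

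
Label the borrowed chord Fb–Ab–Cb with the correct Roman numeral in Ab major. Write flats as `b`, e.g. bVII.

bVI

The root Fb is the lowered 6th scale degree — diatonically Ab major has F there. Diatonically Ab major has Fm (vi) on that degree; Fb–Ab–Cb is instead the major chord native to Ab minor, so it takes the label bVI.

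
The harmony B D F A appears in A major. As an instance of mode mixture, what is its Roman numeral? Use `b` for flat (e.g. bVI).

iiø7

B is scale degree 2 in A major. B–D–F–A is a half-diminished-seventh chord — the form found in A minor, not the diatonic ii (Bm). Borrowed into A major it is written iiø7.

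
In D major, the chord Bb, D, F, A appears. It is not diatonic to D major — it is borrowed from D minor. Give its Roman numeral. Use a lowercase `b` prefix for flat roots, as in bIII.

bVImaj7

In D major scale degree 6 is B; Bb is its lowered form, from D minor. Bb–D–F–A is a major-seventh chord — the form found in D minor, not the diatonic vi (Bm). Borrowed into D major it is written bVImaj7.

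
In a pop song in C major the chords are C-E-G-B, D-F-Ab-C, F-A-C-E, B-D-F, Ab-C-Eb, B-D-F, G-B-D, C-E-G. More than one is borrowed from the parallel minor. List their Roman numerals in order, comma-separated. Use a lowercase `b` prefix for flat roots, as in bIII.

iiø7, bVI

In C major the diatonic chords are C, Dm, Em, F, G, Am, Bdim. C–E–G–B = Cmaj7, F–A–C–E = Fmaj7, B–D–F = Bdim, G–B–D = G and C–E–G = C all belong to that set. D–F–Ab–C is not: scale degree 2 in C major carries Dm (ii). In C minor the chord on that degree is Dm7b5, so here it functions as iiø7, borrowed from the parallel minor. Ab–C–Eb doesn't fit — on degree 6 C major would have Am (vi). Ab is the degree-6 chord of C minor, so it is the borrowed bVI.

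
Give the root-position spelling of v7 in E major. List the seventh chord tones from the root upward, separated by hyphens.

The root, B, is scale degree 5 — the same note in E major and E minor; only the chord quality changes. In E minor the chord on B is B–D–F#–A.

B-D-F#-A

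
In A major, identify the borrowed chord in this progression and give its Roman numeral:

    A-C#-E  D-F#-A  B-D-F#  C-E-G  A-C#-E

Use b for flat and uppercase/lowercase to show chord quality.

bIII

In A major the diatonic chords are A, Bm, C#m, D, E, F#m, G#dim. A–C#–E = A, D–F#–A = D and B–D–F# = Bm all belong to that set. C–E–G is not: scale degree 3 in A major carries C#m (iii). In A minor the chord on that degree is C, so here it functions as bIII, borrowed from the parallel minor.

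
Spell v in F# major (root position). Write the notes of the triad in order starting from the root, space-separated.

The root, C#, is scale degree 5 — the same note in F# major and F# minor; only the chord quality changes. In F# minor the chord on C# is C#–E–G#.

C# E G#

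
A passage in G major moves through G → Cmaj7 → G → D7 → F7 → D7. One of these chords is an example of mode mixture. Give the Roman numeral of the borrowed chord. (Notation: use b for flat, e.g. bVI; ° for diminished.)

bVII7

G major has the diatonic set G, Am, Bm, C, D, Em, F#dim. G, Cmaj7 and D7 all belong to that set. But F7 (F–A–C–Eb) is foreign: the diatonic vii° on degree 7 is F#dim, whereas F7 comes from G minor. It is labeled bVII7.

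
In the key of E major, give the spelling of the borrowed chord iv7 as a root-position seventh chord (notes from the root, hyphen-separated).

iv7 is built on scale degree 4, which is A in both E major and its parallel. In E minor the chord on A is A–C–E–G.

A-C-E-G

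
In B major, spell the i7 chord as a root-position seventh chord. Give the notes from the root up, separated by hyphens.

i7 is built on scale degree 1, which is B in both B major and its parallel. Stacking thirds in B minor on B gives B–D–F#–A.

B-D-F#-A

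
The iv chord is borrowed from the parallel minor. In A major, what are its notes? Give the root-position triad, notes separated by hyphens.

The root, D, is scale degree 4 — the same note in A major and A minor; only the chord quality changes. Stacking thirds in A minor on D gives D–F–A.

D-F-A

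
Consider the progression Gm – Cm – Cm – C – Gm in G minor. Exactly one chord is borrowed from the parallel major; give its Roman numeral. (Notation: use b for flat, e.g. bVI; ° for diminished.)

The diatonic triads in G minor (with V from harmonic minor) are Gm, Adim, Bb, Cm, D, Eb, F. Gm and Cm are both diatonic. C (C–E–G) is not: scale degree 4 in G minor carries Cm (iv). In G major the chord on that degree is C, so here it functions as IV, borrowed from the parallel major.

IV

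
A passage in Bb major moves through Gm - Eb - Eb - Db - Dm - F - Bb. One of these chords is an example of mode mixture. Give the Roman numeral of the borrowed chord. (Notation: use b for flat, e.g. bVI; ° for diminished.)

bIII

Bb major has the diatonic set Bb, Cm, Dm, Eb, F, Gm, Adim. Gm, Eb, Dm, F and Bb all belong to that set. Db (Db–F–Ab) doesn't fit — on degree 3 Bb major would have Dm (iii). Db is the degree-3 chord of Bb minor, so it is the borrowed bIII.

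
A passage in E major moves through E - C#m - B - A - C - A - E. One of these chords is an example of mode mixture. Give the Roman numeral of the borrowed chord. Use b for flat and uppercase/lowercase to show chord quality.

bVI

In E major the diatonic chords are E, F#m, G#m, A, B, C#m, D#dim. E, C#m, B and A all belong to that set. C (C–E–G) is not: scale degree 6 in E major carries C#m (vi). In E minor the chord on that degree is C, so here it functions as bVI, borrowed from the parallel minor.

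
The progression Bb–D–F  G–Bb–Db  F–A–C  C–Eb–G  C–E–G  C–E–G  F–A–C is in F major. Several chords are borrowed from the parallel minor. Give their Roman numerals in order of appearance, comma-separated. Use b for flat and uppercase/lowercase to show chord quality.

ii°, v

In F major the diatonic chords are F, Gm, Am, Bb, C, Dm, Edim. Bb–D–F = Bb, F–A–C = F and C–E–G = C all belong to that set. G–Bb–Db is not: scale degree 2 in F major carries Gm (ii). In F minor the chord on that degree is Gdim, so here it functions as ii°, borrowed from the parallel minor. C–Eb–G doesn't fit — on degree 5 F major would have C (V). Cm is the degree-5 chord of F minor, so it is the borrowed v.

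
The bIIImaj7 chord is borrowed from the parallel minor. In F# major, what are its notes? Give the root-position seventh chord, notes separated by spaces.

A C# E G#

Scale degree 3 in F# major is A#. bIIImaj7 uses the lowered form, A, taken from F# minor. Building the major-seventh chord from the parallel minor on A: A–C#–E–G#.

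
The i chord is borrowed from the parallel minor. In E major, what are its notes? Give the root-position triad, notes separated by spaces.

E G B

i is built on scale degree 1, which is E in both E major and its parallel. In E minor the chord on E is E–G–B.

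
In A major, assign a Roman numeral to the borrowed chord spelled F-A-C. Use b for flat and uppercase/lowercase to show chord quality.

The root F is the lowered 6th scale degree — diatonically A major has F# there. F–A–C is a major chord — the form found in A minor, not the diatonic vi (F#m). Borrowed into A major it is written bVI.

bVI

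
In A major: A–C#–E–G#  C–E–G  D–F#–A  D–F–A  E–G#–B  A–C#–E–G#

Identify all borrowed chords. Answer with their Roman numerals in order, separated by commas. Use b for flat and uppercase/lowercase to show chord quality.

The diatonic triads in A major are A, Bm, C#m, D, E, F#m, G#dim. Of the given chords, A–C#–E–G# = Amaj7, D–F#–A = D and E–G#–B = E are diatonic. But C–E–G is foreign: the diatonic iii on degree 3 is C#m, whereas C comes from A minor. It is labeled bIII. D–F–A is not: scale degree 4 in A major carries D (IV). In A minor the chord on that degree is Dm, so here it functions as iv, borrowed from the parallel minor.

bIII, iv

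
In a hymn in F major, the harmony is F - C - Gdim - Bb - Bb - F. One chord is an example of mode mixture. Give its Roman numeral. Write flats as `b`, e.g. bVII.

F major has the diatonic set F, Gm, Am, Bb, C, Dm, Edim. F, C and Bb all belong to that set. But Gdim (G–Bb–Db) is foreign: the diatonic ii on degree 2 is Gm, whereas Gdim comes from F minor. It is labeled ii°.

ii°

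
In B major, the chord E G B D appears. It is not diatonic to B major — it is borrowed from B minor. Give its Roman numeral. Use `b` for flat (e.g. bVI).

The root E is the diatonic 4th degree of B major; the borrowing shows in the chord quality. Diatonically B major has E (IV) on that degree; E–G–B–D is instead the minor-seventh chord native to B minor, so it takes the label iv7.

iv7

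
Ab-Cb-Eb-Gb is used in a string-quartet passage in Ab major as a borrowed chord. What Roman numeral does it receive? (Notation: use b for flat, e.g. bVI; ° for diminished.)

Ab is scale degree 1 in Ab major. Ab–Cb–Eb–Gb is a minor-seventh chord — the form found in Ab minor, not the diatonic I (Ab). Borrowed into Ab major it is written i7.

i7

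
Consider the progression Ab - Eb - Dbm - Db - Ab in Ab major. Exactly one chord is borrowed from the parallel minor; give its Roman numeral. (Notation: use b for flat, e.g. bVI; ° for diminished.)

In Ab major the diatonic chords are Ab, Bbm, Cm, Db, Eb, Fm, Gdim. Ab, Eb and Db all belong to that set. But Dbm (Db–Fb–Ab) is foreign: the diatonic IV on degree 4 is Db, whereas Dbm comes from Ab minor. It is labeled iv.

iv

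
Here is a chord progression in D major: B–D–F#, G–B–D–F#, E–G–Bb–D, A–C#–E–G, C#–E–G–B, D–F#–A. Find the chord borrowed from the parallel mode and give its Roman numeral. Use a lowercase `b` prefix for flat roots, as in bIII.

iiø7

D major has the diatonic set D, Em, F#m, G, A, Bm, C#dim. Of the given chords, B–D–F# = Bm, G–B–D–F# = Gmaj7, A–C#–E–G = A7, C#–E–G–B = C#m7b5 and D–F#–A = D are diatonic. E–G–Bb–D is not: scale degree 2 in D major carries Em (ii). In D minor the chord on that degree is Em7b5, so here it functions as iiø7, borrowed from the parallel minor.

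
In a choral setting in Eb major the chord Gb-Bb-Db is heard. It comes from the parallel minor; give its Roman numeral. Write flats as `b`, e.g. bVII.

bIII

Gb is the lowered form of scale degree 3 in Eb major (the diatonic degree 3 is G). The diatonic chord on degree 3 would be Gm (iii), but Gb–Bb–Db is the major chord from Eb minor. As a borrowed chord it is labeled bIII.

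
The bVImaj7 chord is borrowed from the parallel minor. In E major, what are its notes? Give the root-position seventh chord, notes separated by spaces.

Scale degree 6 in E major is C#. bVImaj7 uses the lowered form, C, taken from E minor. Building the major-seventh chord from the parallel minor on C: C–E–G–B.

C E G B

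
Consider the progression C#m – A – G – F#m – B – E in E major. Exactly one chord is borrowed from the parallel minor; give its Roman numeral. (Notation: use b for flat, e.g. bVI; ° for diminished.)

bIII

In E major the diatonic chords are E, F#m, G#m, A, B, C#m, D#dim. C#m, A, F#m, B and E all belong to that set. G (G–B–D) is not: scale degree 3 in E major carries G#m (iii). In E minor the chord on that degree is G, so here it functions as bIII, borrowed from the parallel minor.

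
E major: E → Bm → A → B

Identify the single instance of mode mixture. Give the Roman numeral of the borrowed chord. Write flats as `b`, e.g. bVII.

v

In E major the diatonic chords are E, F#m, G#m, A, B, C#m, D#dim. E, A and B are all diatonic. But Bm (B–D–F#) is foreign: the diatonic V on degree 5 is B, whereas Bm comes from E minor. It is labeled v.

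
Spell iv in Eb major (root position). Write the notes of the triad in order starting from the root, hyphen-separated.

Ab-Cb-Eb

The root, Ab, is scale degree 4 — the same note in Eb major and Eb minor; only the chord quality changes. Building the minor chord from the parallel minor on Ab: Ab–Cb–Eb.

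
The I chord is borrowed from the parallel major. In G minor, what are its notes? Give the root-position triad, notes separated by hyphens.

The root, G, is scale degree 1 — the same note in G minor and G major; only the chord quality changes. In G major the chord on G is G–B–D.

G-B-D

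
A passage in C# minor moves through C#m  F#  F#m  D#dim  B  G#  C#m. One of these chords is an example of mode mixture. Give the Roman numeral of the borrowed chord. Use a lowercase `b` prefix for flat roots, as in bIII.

IV

The diatonic triads in C# minor (with V from harmonic minor) are C#m, D#dim, E, F#m, G#, A, B. Of the given chords, C#m, F#m, D#dim, B and G# are diatonic. F# (F#–A#–C#) is not: scale degree 4 in C# minor carries F#m (iv). In C# major the chord on that degree is F#, so here it functions as IV, borrowed from the parallel major.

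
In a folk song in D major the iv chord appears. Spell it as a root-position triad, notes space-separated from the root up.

G Bb D

The root, G, is scale degree 4 — the same note in D major and D minor; only the chord quality changes. Building the minor chord from the parallel minor on G: G–Bb–D.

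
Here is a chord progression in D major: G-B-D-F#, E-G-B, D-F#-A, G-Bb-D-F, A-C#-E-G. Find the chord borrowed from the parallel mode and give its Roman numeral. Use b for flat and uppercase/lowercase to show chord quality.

In D major the diatonic chords are D, Em, F#m, G, A, Bm, C#dim. Of the given chords, G–B–D–F# = Gmaj7, E–G–B = Em, D–F#–A = D and A–C#–E–G = A7 are diatonic. But G–Bb–D–F is foreign: the diatonic IV on degree 4 is G, whereas Gm7 comes from D minor. It is labeled iv7.

iv7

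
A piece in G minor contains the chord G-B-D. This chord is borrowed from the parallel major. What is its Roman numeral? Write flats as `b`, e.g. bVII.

I

The root G is the diatonic 1st degree of G minor; the borrowing shows in the chord quality. Diatonically G minor has Gm (i) on that degree; G–B–D is instead the major chord native to G major, so it takes the label I.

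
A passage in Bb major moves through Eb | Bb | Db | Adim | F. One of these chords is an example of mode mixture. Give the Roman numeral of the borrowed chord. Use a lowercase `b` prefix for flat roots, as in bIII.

bIII

The diatonic triads in Bb major are Bb, Cm, Dm, Eb, F, Gm, Adim. Eb, Bb, Adim and F are all diatonic. But Db (Db–F–Ab) is foreign: the diatonic iii on degree 3 is Dm, whereas Db comes from Bb minor. It is labeled bIII.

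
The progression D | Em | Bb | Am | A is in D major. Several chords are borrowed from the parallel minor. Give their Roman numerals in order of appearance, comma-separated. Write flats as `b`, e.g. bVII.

D major has the diatonic set D, Em, F#m, G, A, Bm, C#dim. Of the given chords, D, Em and A are diatonic. Bb (Bb–D–F) is not: scale degree 6 in D major carries Bm (vi). In D minor the chord on that degree is Bb, so here it functions as bVI, borrowed from the parallel minor. Am (A–C–E) is not: scale degree 5 in D major carries A (V). In D minor the chord on that degree is Am, so here it functions as v, borrowed from the parallel minor.

bVI, v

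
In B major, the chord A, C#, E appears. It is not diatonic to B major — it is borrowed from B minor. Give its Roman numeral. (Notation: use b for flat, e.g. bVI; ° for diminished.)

bVII

The root A is the lowered 7th scale degree — diatonically B major has A# there. The diatonic chord on degree 7 would be A#dim (vii°), but A–C#–E is the major chord from B minor. As a borrowed chord it is labeled bVII.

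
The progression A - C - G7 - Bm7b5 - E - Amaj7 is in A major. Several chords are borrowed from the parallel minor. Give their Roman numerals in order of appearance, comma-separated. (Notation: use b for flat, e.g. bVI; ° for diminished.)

A major has the diatonic set A, Bm, C#m, D, E, F#m, G#dim. A, E and Amaj7 are all diatonic. C (C–E–G) is not: scale degree 3 in A major carries C#m (iii). In A minor the chord on that degree is C, so here it functions as bIII, borrowed from the parallel minor. G7 (G–B–D–F) doesn't fit — on degree 7 A major would have G#dim (vii°). G7 is the degree-7 chord of A minor, so it is the borrowed bVII7. Bm7b5 (B–D–F–A) is not: scale degree 2 in A major carries Bm (ii). In A minor the chord on that degree is Bm7b5, so here it functions as iiø7, borrowed from the parallel minor.

bIII, bVII7, iiø7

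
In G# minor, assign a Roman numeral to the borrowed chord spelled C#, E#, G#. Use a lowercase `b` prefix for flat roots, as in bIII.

The root C# is the diatonic 4th degree of G# minor; the borrowing shows in the chord quality. The diatonic chord on degree 4 would be C#m (iv), but C#–E#–G# is the major chord from G# major. As a borrowed chord it is labeled IV.

IV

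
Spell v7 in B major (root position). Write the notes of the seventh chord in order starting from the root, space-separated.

F# A C# E

The root, F#, is scale degree 5 — the same note in B major and B minor; only the chord quality changes. Stacking thirds in B minor on F# gives F#–A–C#–E.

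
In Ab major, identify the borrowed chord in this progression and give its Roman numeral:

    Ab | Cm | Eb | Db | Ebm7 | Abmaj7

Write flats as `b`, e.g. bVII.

v7

The diatonic triads in Ab major are Ab, Bbm, Cm, Db, Eb, Fm, Gdim. Ab, Cm, Eb, Db and Abmaj7 are all diatonic. But Ebm7 (Eb–Gb–Bb–Db) is foreign: the diatonic V on degree 5 is Eb, whereas Ebm7 comes from Ab minor. It is labeled v7.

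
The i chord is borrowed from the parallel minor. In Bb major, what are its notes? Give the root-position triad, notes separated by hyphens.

The root, Bb, is scale degree 1 — the same note in Bb major and Bb minor; only the chord quality changes. Building the minor chord from the parallel minor on Bb: Bb–Db–F.

Bb-Db-F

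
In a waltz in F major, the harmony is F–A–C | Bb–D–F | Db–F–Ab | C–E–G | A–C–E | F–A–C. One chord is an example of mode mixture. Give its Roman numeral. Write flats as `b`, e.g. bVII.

The diatonic triads in F major are F, Gm, Am, Bb, C, Dm, Edim. F–A–C = F, Bb–D–F = Bb, C–E–G = C and A–C–E = Am all belong to that set. Db–F–Ab is not: scale degree 6 in F major carries Dm (vi). In F minor the chord on that degree is Db, so here it functions as bVI, borrowed from the parallel minor.

bVI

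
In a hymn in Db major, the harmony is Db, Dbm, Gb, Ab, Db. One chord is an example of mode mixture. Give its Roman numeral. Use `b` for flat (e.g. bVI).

i

Db major has the diatonic set Db, Ebm, Fm, Gb, Ab, Bbm, Cdim. Db, Gb and Ab all belong to that set. Dbm (Db–Fb–Ab) is not: scale degree 1 in Db major carries Db (I). In Db minor the chord on that degree is Dbm, so here it functions as i, borrowed from the parallel minor.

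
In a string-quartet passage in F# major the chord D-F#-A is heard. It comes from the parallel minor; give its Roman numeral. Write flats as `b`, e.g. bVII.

The root D is the lowered 6th scale degree — diatonically F# major has D# there. D–F#–A is a major chord — the form found in F# minor, not the diatonic vi (D#m). Borrowed into F# major it is written bVI.

bVI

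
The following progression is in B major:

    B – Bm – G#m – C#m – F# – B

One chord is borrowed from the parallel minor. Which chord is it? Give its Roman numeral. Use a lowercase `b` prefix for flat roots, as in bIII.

In B major the diatonic chords are B, C#m, D#m, E, F#, G#m, A#dim. B, G#m, C#m and F# are all diatonic. But Bm (B–D–F#) is foreign: the diatonic I on degree 1 is B, whereas Bm comes from B minor. It is labeled i.

i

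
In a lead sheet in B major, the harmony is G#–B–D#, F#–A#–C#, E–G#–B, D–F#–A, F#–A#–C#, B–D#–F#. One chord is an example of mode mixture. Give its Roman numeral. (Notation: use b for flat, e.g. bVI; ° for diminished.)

bIII

B major has the diatonic set B, C#m, D#m, E, F#, G#m, A#dim. G#–B–D# = G#m, F#–A#–C# = F#, E–G#–B = E and B–D#–F# = B all belong to that set. D–F#–A is not: scale degree 3 in B major carries D#m (iii). In B minor the chord on that degree is D, so here it functions as bIII, borrowed from the parallel minor.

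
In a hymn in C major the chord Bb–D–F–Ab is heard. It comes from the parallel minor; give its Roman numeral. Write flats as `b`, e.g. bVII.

bVII7

Bb is the lowered form of scale degree 7 in C major (the diatonic degree 7 is B). Diatonically C major has Bdim (vii°) on that degree; Bb–D–F–Ab is instead the dominant-seventh chord native to C minor, so it takes the label bVII7.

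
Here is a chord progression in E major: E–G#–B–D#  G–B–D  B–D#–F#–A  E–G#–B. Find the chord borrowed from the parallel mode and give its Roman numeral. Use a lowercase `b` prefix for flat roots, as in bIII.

E major has the diatonic set E, F#m, G#m, A, B, C#m, D#dim. E–G#–B–D# = Emaj7, B–D#–F#–A = B7 and E–G#–B = E all belong to that set. But G–B–D is foreign: the diatonic iii on degree 3 is G#m, whereas G comes from E minor. It is labeled bIII.

bIII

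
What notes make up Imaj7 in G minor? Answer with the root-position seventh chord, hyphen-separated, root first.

Imaj7 is built on scale degree 1, which is G in both G minor and its parallel. Stacking thirds in G major on G gives G–B–D–F#.

G-B-D-F#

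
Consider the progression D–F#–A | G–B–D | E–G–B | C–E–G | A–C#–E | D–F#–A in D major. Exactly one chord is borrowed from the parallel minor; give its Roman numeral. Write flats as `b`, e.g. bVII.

bVII

The diatonic triads in D major are D, Em, F#m, G, A, Bm, C#dim. D–F#–A = D, G–B–D = G, E–G–B = Em and A–C#–E = A are all diatonic. C–E–G doesn't fit — on degree 7 D major would have C#dim (vii°). C is the degree-7 chord of D minor, so it is the borrowed bVII.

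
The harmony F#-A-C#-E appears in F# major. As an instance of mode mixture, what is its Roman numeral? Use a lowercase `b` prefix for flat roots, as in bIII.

F# is scale degree 1 in F# major. F#–A–C#–E is a minor-seventh chord — the form found in F# minor, not the diatonic I (F#). Borrowed into F# major it is written i7.

i7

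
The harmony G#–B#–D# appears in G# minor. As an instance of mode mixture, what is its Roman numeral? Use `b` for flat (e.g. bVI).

I

The root G# is the diatonic 1st degree of G# minor; the borrowing shows in the chord quality. Diatonically G# minor has G#m (i) on that degree; G#–B#–D# is instead the major chord native to G# major, so it takes the label I.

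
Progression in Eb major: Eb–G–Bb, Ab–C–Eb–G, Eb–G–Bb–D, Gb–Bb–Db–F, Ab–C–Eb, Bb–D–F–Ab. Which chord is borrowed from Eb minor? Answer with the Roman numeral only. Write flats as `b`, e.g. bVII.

bIIImaj7

The diatonic triads in Eb major are Eb, Fm, Gm, Ab, Bb, Cm, Ddim. Of the given chords, Eb–G–Bb = Eb, Ab–C–Eb–G = Abmaj7, Eb–G–Bb–D = Ebmaj7, Ab–C–Eb = Ab and Bb–D–F–Ab = Bb7 are diatonic. Gb–Bb–Db–F doesn't fit — on degree 3 Eb major would have Gm (iii). Gbmaj7 is the degree-3 chord of Eb minor, so it is the borrowed bIIImaj7.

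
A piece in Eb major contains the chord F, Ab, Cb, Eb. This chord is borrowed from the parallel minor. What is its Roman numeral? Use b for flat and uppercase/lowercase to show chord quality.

iiø7

The root F is the diatonic 2nd degree of Eb major; the borrowing shows in the chord quality. The diatonic chord on degree 2 would be Fm (ii), but F–Ab–Cb–Eb is the half-diminished-seventh chord from Eb minor. As a borrowed chord it is labeled iiø7.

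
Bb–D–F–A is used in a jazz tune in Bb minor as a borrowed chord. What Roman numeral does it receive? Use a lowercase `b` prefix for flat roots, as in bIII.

Imaj7

The root Bb is the diatonic 1st degree of Bb minor; the borrowing shows in the chord quality. Bb–D–F–A is a major-seventh chord — the form found in Bb major, not the diatonic i (Bbm). Borrowed into Bb minor it is written Imaj7.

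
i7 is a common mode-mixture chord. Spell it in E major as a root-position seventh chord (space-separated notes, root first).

E G B D

The root, E, is scale degree 1 — the same note in E major and E minor; only the chord quality changes. Building the minor-seventh chord from the parallel minor on E: E–G–B–D.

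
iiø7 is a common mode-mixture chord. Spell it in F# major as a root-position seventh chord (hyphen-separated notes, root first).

G#-B-D-F#

The root, G#, is scale degree 2 — the same note in F# major and F# minor; only the chord quality changes. In F# minor the chord on G# is G#–B–D–F#.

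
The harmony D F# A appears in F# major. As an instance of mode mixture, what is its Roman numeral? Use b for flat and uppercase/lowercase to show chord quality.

D is the lowered form of scale degree 6 in F# major (the diatonic degree 6 is D#). The diatonic chord on degree 6 would be D#m (vi), but D–F#–A is the major chord from F# minor. As a borrowed chord it is labeled bVI.

bVI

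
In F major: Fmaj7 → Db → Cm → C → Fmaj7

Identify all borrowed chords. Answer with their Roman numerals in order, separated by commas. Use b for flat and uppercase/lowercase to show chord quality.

bVI, v

The diatonic triads in F major are F, Gm, Am, Bb, C, Dm, Edim. Of the given chords, Fmaj7 and C are diatonic. Db (Db–F–Ab) doesn't fit — on degree 6 F major would have Dm (vi). Db is the degree-6 chord of F minor, so it is the borrowed bVI. Cm (C–Eb–G) doesn't fit — on degree 5 F major would have C (V). Cm is the degree-5 chord of F minor, so it is the borrowed v.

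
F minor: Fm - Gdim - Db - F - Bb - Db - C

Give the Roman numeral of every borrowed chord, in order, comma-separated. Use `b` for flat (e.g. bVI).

I, IV

F minor has the diatonic set Fm, Gdim, Ab, Bbm, C, Db, Eb (with V from harmonic minor). Of the given chords, Fm, Gdim, Db and C are diatonic. F (F–A–C) is not: scale degree 1 in F minor carries Fm (i). In F major the chord on that degree is F, so here it functions as I, borrowed from the parallel major. But Bb (Bb–D–F) is foreign: the diatonic iv on degree 4 is Bbm, whereas Bb comes from F major. It is labeled IV.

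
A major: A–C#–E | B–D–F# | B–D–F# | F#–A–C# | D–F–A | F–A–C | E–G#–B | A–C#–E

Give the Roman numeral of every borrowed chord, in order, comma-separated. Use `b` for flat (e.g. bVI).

iv, bVI

The diatonic triads in A major are A, Bm, C#m, D, E, F#m, G#dim. A–C#–E = A, B–D–F# = Bm, F#–A–C# = F#m and E–G#–B = E are all diatonic. But D–F–A is foreign: the diatonic IV on degree 4 is D, whereas Dm comes from A minor. It is labeled iv. F–A–C doesn't fit — on degree 6 A major would have F#m (vi). F is the degree-6 chord of A minor, so it is the borrowed bVI.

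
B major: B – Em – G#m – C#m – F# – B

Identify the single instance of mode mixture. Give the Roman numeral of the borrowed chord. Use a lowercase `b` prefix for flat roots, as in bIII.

B major has the diatonic set B, C#m, D#m, E, F#, G#m, A#dim. B, G#m, C#m and F# are all diatonic. Em (E–G–B) doesn't fit — on degree 4 B major would have E (IV). Em is the degree-4 chord of B minor, so it is the borrowed iv.

iv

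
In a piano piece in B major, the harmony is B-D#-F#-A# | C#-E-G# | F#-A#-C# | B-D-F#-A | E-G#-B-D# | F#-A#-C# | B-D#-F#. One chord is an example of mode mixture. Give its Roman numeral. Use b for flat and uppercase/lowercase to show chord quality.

The diatonic triads in B major are B, C#m, D#m, E, F#, G#m, A#dim. B–D#–F#–A# = Bmaj7, C#–E–G# = C#m, F#–A#–C# = F#, E–G#–B–D# = Emaj7 and B–D#–F# = B are all diatonic. B–D–F#–A is not: scale degree 1 in B major carries B (I). In B minor the chord on that degree is Bm7, so here it functions as i7, borrowed from the parallel minor.

i7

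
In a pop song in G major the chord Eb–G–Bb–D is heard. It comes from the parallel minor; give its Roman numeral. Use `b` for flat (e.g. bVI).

bVImaj7

The root Eb is the lowered 6th scale degree — diatonically G major has E there. Eb–G–Bb–D is a major-seventh chord — the form found in G minor, not the diatonic vi (Em). Borrowed into G major it is written bVImaj7.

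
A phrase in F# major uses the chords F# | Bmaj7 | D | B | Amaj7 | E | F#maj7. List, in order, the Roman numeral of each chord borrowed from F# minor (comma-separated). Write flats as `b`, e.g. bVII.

In F# major the diatonic chords are F#, G#m, A#m, B, C#, D#m, E#dim. F#, Bmaj7, B and F#maj7 are all diatonic. D (D–F#–A) is not: scale degree 6 in F# major carries D#m (vi). In F# minor the chord on that degree is D, so here it functions as bVI, borrowed from the parallel minor. But Amaj7 (A–C#–E–G#) is foreign: the diatonic iii on degree 3 is A#m, whereas Amaj7 comes from F# minor. It is labeled bIIImaj7. But E (E–G#–B) is foreign: the diatonic vii° on degree 7 is E#dim, whereas E comes from F# minor. It is labeled bVII.

bVI, bIIImaj7, bVII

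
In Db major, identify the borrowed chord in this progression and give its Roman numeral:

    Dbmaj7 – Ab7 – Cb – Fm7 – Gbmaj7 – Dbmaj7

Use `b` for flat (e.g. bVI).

The diatonic triads in Db major are Db, Ebm, Fm, Gb, Ab, Bbm, Cdim. Dbmaj7, Ab7, Fm7 and Gbmaj7 are all diatonic. But Cb (Cb–Eb–Gb) is foreign: the diatonic vii° on degree 7 is Cdim, whereas Cb comes from Db minor. It is labeled bVII.

bVII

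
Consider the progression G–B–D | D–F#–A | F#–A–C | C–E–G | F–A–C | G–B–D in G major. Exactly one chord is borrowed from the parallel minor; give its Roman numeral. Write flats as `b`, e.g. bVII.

G major has the diatonic set G, Am, Bm, C, D, Em, F#dim. Of the given chords, G–B–D = G, D–F#–A = D, F#–A–C = F#dim and C–E–G = C are diatonic. F–A–C is not: scale degree 7 in G major carries F#dim (vii°). In G minor the chord on that degree is F, so here it functions as bVII, borrowed from the parallel minor.

bVII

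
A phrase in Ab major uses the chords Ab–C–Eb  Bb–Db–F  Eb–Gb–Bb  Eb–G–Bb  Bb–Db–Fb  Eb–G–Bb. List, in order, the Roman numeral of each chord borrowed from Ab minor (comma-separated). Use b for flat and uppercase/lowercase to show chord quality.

v, ii°

Ab major has the diatonic set Ab, Bbm, Cm, Db, Eb, Fm, Gdim. Ab–C–Eb = Ab, Bb–Db–F = Bbm and Eb–G–Bb = Eb all belong to that set. Eb–Gb–Bb is not: scale degree 5 in Ab major carries Eb (V). In Ab minor the chord on that degree is Ebm, so here it functions as v, borrowed from the parallel minor. Bb–Db–Fb doesn't fit — on degree 2 Ab major would have Bbm (ii). Bbdim is the degree-2 chord of Ab minor, so it is the borrowed ii°.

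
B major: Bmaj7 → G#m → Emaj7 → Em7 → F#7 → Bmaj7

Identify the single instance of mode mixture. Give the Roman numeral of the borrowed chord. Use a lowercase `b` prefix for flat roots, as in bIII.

The diatonic triads in B major are B, C#m, D#m, E, F#, G#m, A#dim. Bmaj7, G#m, Emaj7 and F#7 are all diatonic. Em7 (E–G–B–D) doesn't fit — on degree 4 B major would have E (IV). Em7 is the degree-4 chord of B minor, so it is the borrowed iv7.

iv7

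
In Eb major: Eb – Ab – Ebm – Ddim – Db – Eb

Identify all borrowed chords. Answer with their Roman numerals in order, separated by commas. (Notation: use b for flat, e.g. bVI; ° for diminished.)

i, bVII

In Eb major the diatonic chords are Eb, Fm, Gm, Ab, Bb, Cm, Ddim. Eb, Ab and Ddim all belong to that set. Ebm (Eb–Gb–Bb) doesn't fit — on degree 1 Eb major would have Eb (I). Ebm is the degree-1 chord of Eb minor, so it is the borrowed i. Db (Db–F–Ab) is not: scale degree 7 in Eb major carries Ddim (vii°). In Eb minor the chord on that degree is Db, so here it functions as bVII, borrowed from the parallel minor.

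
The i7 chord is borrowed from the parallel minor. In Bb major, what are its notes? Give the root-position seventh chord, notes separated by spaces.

i7 is built on scale degree 1, which is Bb in both Bb major and its parallel. Building the minor-seventh chord from the parallel minor on Bb: Bb–Db–F–Ab.

Bb Db F Ab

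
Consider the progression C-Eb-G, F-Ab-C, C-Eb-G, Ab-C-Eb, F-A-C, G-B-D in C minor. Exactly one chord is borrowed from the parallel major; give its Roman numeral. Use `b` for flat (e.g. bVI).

IV

In C minor (with V from harmonic minor) the diatonic chords are Cm, Ddim, Eb, Fm, G, Ab, Bb. Of the given chords, C–Eb–G = Cm, F–Ab–C = Fm, Ab–C–Eb = Ab and G–B–D = G are diatonic. But F–A–C is foreign: the diatonic iv on degree 4 is Fm, whereas F comes from C major. It is labeled IV.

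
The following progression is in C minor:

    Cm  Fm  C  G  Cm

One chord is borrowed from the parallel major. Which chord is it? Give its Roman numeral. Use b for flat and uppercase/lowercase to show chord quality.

I

The diatonic triads in C minor (with V from harmonic minor) are Cm, Ddim, Eb, Fm, G, Ab, Bb. Of the given chords, Cm, Fm and G are diatonic. But C (C–E–G) is foreign: the diatonic i on degree 1 is Cm, whereas C comes from C major. It is labeled I.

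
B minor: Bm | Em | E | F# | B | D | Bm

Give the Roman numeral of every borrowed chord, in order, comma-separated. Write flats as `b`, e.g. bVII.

In B minor (with V from harmonic minor) the diatonic chords are Bm, C#dim, D, Em, F#, G, A. Bm, Em, F# and D all belong to that set. E (E–G#–B) is not: scale degree 4 in B minor carries Em (iv). In B major the chord on that degree is E, so here it functions as IV, borrowed from the parallel major. But B (B–D#–F#) is foreign: the diatonic i on degree 1 is Bm, whereas B comes from B major. It is labeled I.

IV, I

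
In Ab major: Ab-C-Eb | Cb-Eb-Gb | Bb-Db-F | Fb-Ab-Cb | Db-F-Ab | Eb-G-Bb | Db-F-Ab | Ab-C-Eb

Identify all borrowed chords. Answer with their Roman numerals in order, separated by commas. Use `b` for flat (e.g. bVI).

bIII, bVI

In Ab major the diatonic chords are Ab, Bbm, Cm, Db, Eb, Fm, Gdim. Of the given chords, Ab–C–Eb = Ab, Bb–Db–F = Bbm, Db–F–Ab = Db and Eb–G–Bb = Eb are diatonic. Cb–Eb–Gb doesn't fit — on degree 3 Ab major would have Cm (iii). Cb is the degree-3 chord of Ab minor, so it is the borrowed bIII. Fb–Ab–Cb doesn't fit — on degree 6 Ab major would have Fm (vi). Fb is the degree-6 chord of Ab minor, so it is the borrowed bVI.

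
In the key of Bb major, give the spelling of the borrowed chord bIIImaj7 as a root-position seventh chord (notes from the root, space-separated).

The root of bIIImaj7 is the lowered 3rd degree: D becomes Db. Building the major-seventh chord from the parallel minor on Db: Db–F–Ab–C.

Db F Ab C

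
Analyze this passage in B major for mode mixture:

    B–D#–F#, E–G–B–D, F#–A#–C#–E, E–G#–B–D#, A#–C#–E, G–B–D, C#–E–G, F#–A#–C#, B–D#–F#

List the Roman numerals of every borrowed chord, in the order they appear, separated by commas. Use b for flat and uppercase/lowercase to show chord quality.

iv7, bVI, ii°

In B major the diatonic chords are B, C#m, D#m, E, F#, G#m, A#dim. Of the given chords, B–D#–F# = B, F#–A#–C#–E = F#7, E–G#–B–D# = Emaj7, A#–C#–E = A#dim and F#–A#–C# = F# are diatonic. E–G–B–D doesn't fit — on degree 4 B major would have E (IV). Em7 is the degree-4 chord of B minor, so it is the borrowed iv7. G–B–D doesn't fit — on degree 6 B major would have G#m (vi). G is the degree-6 chord of B minor, so it is the borrowed bVI. C#–E–G is not: scale degree 2 in B major carries C#m (ii). In B minor the chord on that degree is C#dim, so here it functions as ii°, borrowed from the parallel minor.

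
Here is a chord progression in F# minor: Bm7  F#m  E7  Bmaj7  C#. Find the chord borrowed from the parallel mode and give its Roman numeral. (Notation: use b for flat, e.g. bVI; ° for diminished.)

IVmaj7

The diatonic triads in F# minor (with V from harmonic minor) are F#m, G#dim, A, Bm, C#, D, E. Bm7, F#m, E7 and C# are all diatonic. Bmaj7 (B–D#–F#–A#) is not: scale degree 4 in F# minor carries Bm (iv). In F# major the chord on that degree is Bmaj7, so here it functions as IVmaj7, borrowed from the parallel major.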